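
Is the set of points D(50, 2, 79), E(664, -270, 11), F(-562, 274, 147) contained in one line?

No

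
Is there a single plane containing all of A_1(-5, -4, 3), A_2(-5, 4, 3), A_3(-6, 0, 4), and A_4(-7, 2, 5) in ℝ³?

The four points are coplanar iff the 3×3 determinant with rows A_1A_2, A_1A_3, A_1A_4 is zero.
Rows: (0, 8, 0), (-1, 4, 1), (-2, 6, 2).
Expanding along the first row: (0)(2) − (8)(0) + (0)(2) = 0.
Zero determinant ⇒ coplanar.

Yes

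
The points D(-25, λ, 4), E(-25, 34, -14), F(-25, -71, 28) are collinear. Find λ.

-11

Direction EF = (0, -105, 42). From the z-coordinate of D, the parameter along the line is τ = (4 − (-14))/42 = 3/7.
Then λ = 34 + 3/7·(-105) = -11.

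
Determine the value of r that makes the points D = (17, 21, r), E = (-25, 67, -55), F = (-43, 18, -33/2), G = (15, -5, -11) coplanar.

-30

The points are coplanar iff DE · (DF × DG) = 0.
Expanding, this is linear in r: (-3256)r + (-97680) = 0.
So r = -30.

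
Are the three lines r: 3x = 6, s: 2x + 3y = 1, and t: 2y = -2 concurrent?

Yes

Intersecting r and s: solving the 2×2 system gives (x, y) = (2, -1).
Substitute into t: (0)(2) + (2)(-1) = -2.
This equals -2, so (2, -1) lies on all three lines and they are concurrent.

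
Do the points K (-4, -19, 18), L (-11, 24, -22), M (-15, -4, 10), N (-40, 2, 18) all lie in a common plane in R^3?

No

With K as base: KL = (-7, 43, -40), KM = (-11, 15, -8), KN = (-36, 21, 0).
KM × KN = (168, 288, 309).
KL · (KM × KN) = -1152.
Since -1152 ≠ 0, the four points are not coplanar.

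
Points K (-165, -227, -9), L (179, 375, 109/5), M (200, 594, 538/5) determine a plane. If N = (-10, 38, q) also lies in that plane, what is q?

2

A normal to the plane is n = KL × KM = (224532/5, -144342/5, 62694).
N lies in the plane iff n · KN = 0.
This gives (62694)q + (-125388) = 0, so q = 2.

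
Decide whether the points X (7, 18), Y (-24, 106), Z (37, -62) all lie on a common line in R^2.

XY = (-31, 88), XZ = (30, -80).
det[XY; XZ] = (-31)(-80) − (88)(30) = -160.
The determinant is nonzero, so they are not collinear.

No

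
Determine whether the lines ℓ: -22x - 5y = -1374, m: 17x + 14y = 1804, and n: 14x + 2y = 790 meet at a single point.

Intersecting ℓ and m: solving the 2×2 system gives (x, y) = (10216/223, 16330/223).
Substitute into n: (14)(10216/223) + (2)(16330/223) = 175684/223.
But n requires 790 ≠ 175684/223, so the three lines have no common point.

No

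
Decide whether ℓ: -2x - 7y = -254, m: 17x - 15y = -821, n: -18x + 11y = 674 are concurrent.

Yes

Intersecting ℓ and m: solving the 2×2 system gives (x, y) = (-13, 40).
Substitute into n: (-18)(-13) + (11)(40) = 674.
This equals 674, so (-13, 40) lies on all three lines and they are concurrent.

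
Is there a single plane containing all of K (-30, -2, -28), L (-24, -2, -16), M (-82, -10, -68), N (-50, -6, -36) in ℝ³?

Yes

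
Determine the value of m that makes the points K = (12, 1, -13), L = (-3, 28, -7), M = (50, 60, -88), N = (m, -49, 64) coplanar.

-31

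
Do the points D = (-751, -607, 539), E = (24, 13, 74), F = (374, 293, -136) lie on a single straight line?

DE = (775, 620, -465), DF = (1125, 900, -675).
DE × DF = (0, 0, 0).
The cross product vanishes, so the three points are collinear.

Yes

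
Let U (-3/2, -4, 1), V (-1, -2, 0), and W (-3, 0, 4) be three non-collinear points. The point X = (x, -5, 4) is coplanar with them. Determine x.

Coplanarity requires UV · (UW × UX) = 0.
UV = (1/2, 2, -1), UW = (-3/2, 4, 3); the triple product is linear in x with coefficient 10 and constant term 30.
Setting it to zero: x = -3.

-3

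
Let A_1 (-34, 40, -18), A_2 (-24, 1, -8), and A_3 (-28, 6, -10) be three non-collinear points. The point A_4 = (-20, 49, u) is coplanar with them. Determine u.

-16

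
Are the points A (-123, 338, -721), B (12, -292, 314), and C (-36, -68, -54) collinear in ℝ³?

Yes

AB = (135, -630, 1035), AC = (87, -406, 667).
Each component of AC is 29/45 times the corresponding component of AB, so AC = 29/45·AB and the points are collinear.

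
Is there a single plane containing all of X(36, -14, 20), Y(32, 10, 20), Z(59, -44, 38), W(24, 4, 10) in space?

No

With X as base: XY = (-4, 24, 0), XZ = (23, -30, 18), XW = (-12, 18, -10).
XZ × XW = (-24, 14, 54).
XY · (XZ × XW) = 432.
Since 432 ≠ 0, the four points are not coplanar.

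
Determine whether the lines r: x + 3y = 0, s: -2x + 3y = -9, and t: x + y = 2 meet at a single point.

Yes

Intersecting r and s: solving the 2×2 system gives (x, y) = (3, -1).
Substitute into t: (1)(3) + (1)(-1) = 2.
This equals 2, so (3, -1) lies on all three lines and they are concurrent.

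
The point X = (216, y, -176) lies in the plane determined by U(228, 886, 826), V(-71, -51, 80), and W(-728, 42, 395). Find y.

Coplanarity requires UV · (UW × UX) = 0.
UV = (-299, -937, -746), UW = (-956, -844, -431); the triple product is linear in y with coefficient 584307 and constant term 129716154.
Setting it to zero: y = -222.

-222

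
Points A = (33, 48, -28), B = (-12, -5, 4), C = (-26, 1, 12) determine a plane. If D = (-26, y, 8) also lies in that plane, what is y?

Coplanarity requires AB · (AC × AD) = 0.
AB = (-45, -53, 32), AC = (-59, -47, 40); the triple product is linear in y with coefficient -88 and constant term 4136.
Setting it to zero: y = 47.

47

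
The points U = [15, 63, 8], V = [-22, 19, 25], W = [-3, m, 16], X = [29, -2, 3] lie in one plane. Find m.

Normal to plane UVX: n = (1325, 53, 3021); plane equation n·P = 47382.
Requiring n·W = 47382: (53)m + (44361) = 47382.
So m = 57.

57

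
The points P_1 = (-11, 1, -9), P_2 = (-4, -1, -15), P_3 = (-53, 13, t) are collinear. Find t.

27

Direction P_1P_2 = (7, -2, -6). From the x-coordinate of P_3, the parameter along the line is τ = (-53 − (-11))/7 = -6.
Then t = (-9) + (-6)·(-6) = 27.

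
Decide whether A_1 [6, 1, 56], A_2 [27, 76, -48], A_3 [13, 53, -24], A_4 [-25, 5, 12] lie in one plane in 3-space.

No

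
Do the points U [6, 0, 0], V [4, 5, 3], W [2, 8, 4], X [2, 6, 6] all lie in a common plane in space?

No

A normal to the plane through U, V, W is n = UV × UW = (-4, -4, 4).
The plane has equation n·P = -24. For X: n·X = -8.
-8 ≠ -24, so X is off the plane.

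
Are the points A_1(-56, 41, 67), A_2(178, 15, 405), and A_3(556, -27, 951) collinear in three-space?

A_1A_2 = (234, -26, 338), A_1A_3 = (612, -68, 884).
Each component of A_1A_3 is 34/13 times the corresponding component of A_1A_2, so A_1A_3 = 34/13·A_1A_2 and the points are collinear.

Yes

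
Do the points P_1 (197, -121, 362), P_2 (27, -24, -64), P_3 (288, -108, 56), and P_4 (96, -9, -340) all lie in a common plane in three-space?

A normal to the plane through P_1, P_2, P_3 is n = P_1P_2 × P_1P_3 = (-24144, -90786, -11037).
The plane has equation n·P = 2233344. For P_4: n·P_4 = 2251830.
2251830 ≠ 2233344, so P_4 is off the plane.

No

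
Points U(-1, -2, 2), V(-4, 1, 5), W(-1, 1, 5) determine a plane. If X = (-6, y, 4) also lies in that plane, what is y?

Coplanarity requires UV · (UW × UX) = 0.
UV = (-3, 3, 3), UW = (0, 3, 3); the triple product is linear in y with coefficient 9 and constant term 0.
Setting it to zero: y = 0.

0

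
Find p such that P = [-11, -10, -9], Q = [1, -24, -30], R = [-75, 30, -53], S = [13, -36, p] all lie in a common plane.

-42

The points are coplanar iff PQ · (PR × PS) = 0.
Expanding, this is linear in p: (-416)p + (-17472) = 0.
So p = -42.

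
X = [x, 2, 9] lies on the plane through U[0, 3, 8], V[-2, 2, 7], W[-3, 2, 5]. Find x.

-1

The plane through U, V, W has equation 2x − 3y − 1z = -17.
Substituting X: (2)x + (-15) = -17, so x = -1.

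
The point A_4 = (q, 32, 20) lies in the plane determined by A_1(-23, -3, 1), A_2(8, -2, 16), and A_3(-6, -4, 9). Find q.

The plane through A_1, A_2, A_3 has equation 23x + 7y − 48z = -598.
Substituting A_4: (23)q + (-736) = -598, so q = 6.

6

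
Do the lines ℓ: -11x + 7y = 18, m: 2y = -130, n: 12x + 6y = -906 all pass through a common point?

Yes

Lines aᵢx + bᵢy = cᵢ with pairwise distinct directions are concurrent exactly when det[aᵢ bᵢ cᵢ] = 0.
Here the determinant is 0.
It vanishes, so the lines are concurrent at (-43, -65).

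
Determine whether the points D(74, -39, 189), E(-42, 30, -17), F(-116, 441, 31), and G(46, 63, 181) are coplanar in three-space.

A normal to the plane through D, E, F is n = DE × DF = (87978, 20812, -42570).
The plane has equation n·P = -2347026. For G: n·G = -2347026.
Equal, so G lies in the plane and all four are coplanar.

Yes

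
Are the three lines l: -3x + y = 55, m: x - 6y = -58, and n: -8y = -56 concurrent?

Yes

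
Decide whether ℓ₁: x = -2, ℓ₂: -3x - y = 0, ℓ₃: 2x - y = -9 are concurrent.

No

Lines aᵢx + bᵢy = cᵢ with pairwise distinct directions are concurrent exactly when det[aᵢ bᵢ cᵢ] = 0.
Here the determinant is -1.
Nonzero, so no common point exists.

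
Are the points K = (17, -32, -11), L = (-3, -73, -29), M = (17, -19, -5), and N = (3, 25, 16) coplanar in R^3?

No

With K as base: KL = (-20, -41, -18), KM = (0, 13, 6), KN = (-14, 57, 27).
KM × KN = (9, -84, 182).
KL · (KM × KN) = -12.
Since -12 ≠ 0, the four points are not coplanar.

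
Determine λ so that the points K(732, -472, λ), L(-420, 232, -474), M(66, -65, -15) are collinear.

614

Collinearity requires KL × KM = 0; each component is linear in λ.
The x-component gives (-297)λ + (182358) = 0, so λ = 614.
The remaining components then also vanish.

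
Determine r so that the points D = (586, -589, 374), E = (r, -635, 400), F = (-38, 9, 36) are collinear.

634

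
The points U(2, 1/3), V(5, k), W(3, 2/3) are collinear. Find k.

Collinearity: (V − U) must be parallel to (W − U) = (1, 1/3).
Cross-multiplying the components: (k − 1/3)·(1) = (3)·(1/3).
Solving gives k = 4/3.

4/3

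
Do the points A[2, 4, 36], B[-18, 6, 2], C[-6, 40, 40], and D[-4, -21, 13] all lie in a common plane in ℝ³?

Yes

A normal to the plane through A, B, C is n = AB × AC = (1232, 352, -704).
The plane has equation n·P = -21472. For D: n·D = -21472.
Equal, so D lies in the plane and all four are coplanar.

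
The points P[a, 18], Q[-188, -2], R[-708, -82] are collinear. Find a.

Collinearity: (P − Q) must be parallel to (R − Q) = (-520, -80).
Cross-multiplying the components: (a − (-188))·(-80) = (20)·(-520).
Solving gives a = -58.

-58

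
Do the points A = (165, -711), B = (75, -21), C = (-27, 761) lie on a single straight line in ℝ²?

AB = (-90, 690), AC = (-192, 1472).
Checking proportionality: AC = 32/15·AB, so the vectors are parallel and the points are collinear.

Yes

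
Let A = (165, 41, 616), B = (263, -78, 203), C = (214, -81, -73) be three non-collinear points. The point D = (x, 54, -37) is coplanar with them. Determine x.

19

The plane through A, B, C has equation 31605x + 47285y − 6125z = 3380510.
Substituting D: (31605)x + (2780015) = 3380510, so x = 19.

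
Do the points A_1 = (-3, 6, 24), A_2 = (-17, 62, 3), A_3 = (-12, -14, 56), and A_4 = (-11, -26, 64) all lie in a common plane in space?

Yes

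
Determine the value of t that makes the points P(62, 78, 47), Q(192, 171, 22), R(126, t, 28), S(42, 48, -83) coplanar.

123

Normal to plane PQS: n = (-12840, 17400, -2040); plane equation n·X = 465240.
Requiring n·R = 465240: (17400)t + (-1674960) = 465240.
So t = 123.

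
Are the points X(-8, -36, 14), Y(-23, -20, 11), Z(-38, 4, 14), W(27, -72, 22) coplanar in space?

Yes

The four points are coplanar iff the 3×3 determinant with rows XY, XZ, XW is zero.
Rows: (-15, 16, -3), (-30, 40, 0), (35, -36, 8).
Expanding along the first row: (-15)(320) − (16)(-240) + (-3)(-320) = 0.
Zero determinant ⇒ coplanar.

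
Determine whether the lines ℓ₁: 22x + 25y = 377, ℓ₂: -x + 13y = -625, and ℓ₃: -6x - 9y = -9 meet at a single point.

Yes

The three lines meet at one point iff the augmented coefficient matrix [aᵢ bᵢ cᵢ] has rank < 3, i.e. its determinant vanishes.
Here the determinant is 0.
It vanishes, so the lines are concurrent at (66, -43).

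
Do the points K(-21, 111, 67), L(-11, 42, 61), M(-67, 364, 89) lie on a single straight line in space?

KL = (10, -69, -6), KM = (-46, 253, 22).
KL × KM = (0, 56, -644).
The cross product is nonzero, so the points do not lie on one line.

No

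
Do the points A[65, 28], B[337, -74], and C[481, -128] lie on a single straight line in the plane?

Yes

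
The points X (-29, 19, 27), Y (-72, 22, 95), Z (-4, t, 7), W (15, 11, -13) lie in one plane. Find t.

Normal to plane XYW: n = (424, 1272, 212); plane equation n·P = 17596.
Requiring n·Z = 17596: (1272)t + (-212) = 17596.
So t = 14.

14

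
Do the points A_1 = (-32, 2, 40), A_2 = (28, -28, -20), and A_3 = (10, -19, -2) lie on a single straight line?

Yes

A_1A_2 = (60, -30, -60), A_1A_3 = (42, -21, -42).
A_1A_2 × A_1A_3 = (0, 0, 0).
The cross product vanishes, so the three points are collinear.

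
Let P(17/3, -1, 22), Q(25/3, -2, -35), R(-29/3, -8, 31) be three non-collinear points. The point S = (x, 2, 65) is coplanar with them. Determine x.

Coplanarity requires PQ · (PR × PS) = 0.
PQ = (8/3, -1, -57), PR = (-46/3, -7, 9); the triple product is linear in x with coefficient -408 and constant term 3400.
Setting it to zero: x = 25/3.

25/3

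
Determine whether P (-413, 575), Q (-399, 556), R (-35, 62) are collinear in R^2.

Yes

PQ = (14, -19), PR = (378, -513).
Twice the signed area of △PQR is (14)(-513) − (-19)(378) = 0.
The triangle is degenerate (zero area), so the points are collinear.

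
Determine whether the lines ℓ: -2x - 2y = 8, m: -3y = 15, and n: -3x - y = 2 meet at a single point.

Yes

Lines aᵢx + bᵢy = cᵢ with pairwise distinct directions are concurrent exactly when det[aᵢ bᵢ cᵢ] = 0.
Here the determinant is 0.
It vanishes, so the lines are concurrent at (1, -5).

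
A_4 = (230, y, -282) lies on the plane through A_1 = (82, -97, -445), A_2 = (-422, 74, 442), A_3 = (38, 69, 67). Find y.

0

The plane through A_1, A_2, A_3 has equation −59690x + 219020y − 76140z = 7742780.
Substituting A_4: (219020)y + (7742780) = 7742780, so y = 0.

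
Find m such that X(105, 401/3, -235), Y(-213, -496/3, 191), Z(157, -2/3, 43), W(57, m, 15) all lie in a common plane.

-28/3

Coplanarity ⇔ det[XY; XZ; XW] = 0.
Expanding, this is linear in m: (110556)m + (1031856) = 0.
So m = -28/3.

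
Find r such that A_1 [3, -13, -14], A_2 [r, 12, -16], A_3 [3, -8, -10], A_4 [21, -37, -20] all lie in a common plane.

-27

Normal to plane A_1A_3A_4: n = (66, 72, -90); plane equation n·P = 522.
Requiring n·A_2 = 522: (66)r + (2304) = 522.
So r = -27.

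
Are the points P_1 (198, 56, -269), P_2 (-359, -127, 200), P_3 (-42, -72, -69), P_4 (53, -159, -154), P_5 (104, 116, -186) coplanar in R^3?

Yes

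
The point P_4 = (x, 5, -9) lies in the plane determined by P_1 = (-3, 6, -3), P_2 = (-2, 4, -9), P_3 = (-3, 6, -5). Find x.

The plane through P_1, P_2, P_3 has equation 4x + 2y = 0.
Substituting P_4: (4)x + (10) = 0, so x = -5/2.

-5/2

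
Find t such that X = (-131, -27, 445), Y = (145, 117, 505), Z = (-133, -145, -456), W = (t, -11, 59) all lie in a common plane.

Normal to plane XYZ: n = (-122664, 248556, -32280); plane equation n·P = -5006628.
Requiring n·W = -5006628: (-122664)t + (-4638636) = -5006628.
So t = 3.

3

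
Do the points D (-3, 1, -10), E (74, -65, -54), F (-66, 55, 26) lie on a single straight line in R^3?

Yes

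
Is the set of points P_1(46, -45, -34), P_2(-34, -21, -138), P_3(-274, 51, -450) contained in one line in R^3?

Yes

P_1P_2 = (-80, 24, -104), P_1P_3 = (-320, 96, -416).
P_1P_2 × P_1P_3 = (0, 0, 0).
The cross product vanishes, so the three points are collinear.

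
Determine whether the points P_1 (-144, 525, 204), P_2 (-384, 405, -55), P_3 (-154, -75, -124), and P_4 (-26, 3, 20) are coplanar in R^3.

With P_1 as base: P_1P_2 = (-240, -120, -259), P_1P_3 = (-10, -600, -328), P_1P_4 = (118, -522, -184).
P_1P_3 × P_1P_4 = (-60816, -40544, 76020).
P_1P_2 · (P_1P_3 × P_1P_4) = -228060.
Since -228060 ≠ 0, the four points are not coplanar.

No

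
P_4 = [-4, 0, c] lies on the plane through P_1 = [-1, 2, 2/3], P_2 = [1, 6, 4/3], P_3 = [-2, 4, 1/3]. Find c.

-1/3

The plane through P_1, P_2, P_3 has equation −(8/3)x + 8z = 8.
Substituting P_4: (8)c + (32/3) = 8, so c = -1/3.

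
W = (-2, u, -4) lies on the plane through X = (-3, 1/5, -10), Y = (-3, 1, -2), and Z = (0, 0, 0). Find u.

2/5

A normal to the plane is n = XY × XZ = (48/5, 24, -12/5).
W lies in the plane iff n · XW = 0.
This gives (24)u + (-48/5) = 0, so u = 2/5.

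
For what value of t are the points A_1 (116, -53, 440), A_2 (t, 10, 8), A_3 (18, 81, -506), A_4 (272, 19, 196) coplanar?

Normal to plane A_1A_3A_4: n = (35416, -171488, -27960); plane equation n·P = 894720.
Requiring n·A_2 = 894720: (35416)t + (-1938560) = 894720.
So t = 80.

80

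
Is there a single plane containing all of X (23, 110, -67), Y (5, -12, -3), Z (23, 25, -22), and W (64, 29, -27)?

No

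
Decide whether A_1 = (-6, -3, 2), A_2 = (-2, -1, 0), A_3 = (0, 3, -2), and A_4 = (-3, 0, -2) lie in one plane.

No

With A_1 as base: A_1A_2 = (4, 2, -2), A_1A_3 = (6, 6, -4), A_1A_4 = (3, 3, -4).
A_1A_3 × A_1A_4 = (-12, 12, 0).
A_1A_2 · (A_1A_3 × A_1A_4) = -24.
Since -24 ≠ 0, the four points are not coplanar.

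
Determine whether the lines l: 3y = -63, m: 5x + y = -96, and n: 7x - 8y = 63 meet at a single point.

Yes

Intersecting l and m: solving the 2×2 system gives (x, y) = (-15, -21).
Substitute into n: (7)(-15) + (-8)(-21) = 63.
This equals 63, so (-15, -21) lies on all three lines and they are concurrent.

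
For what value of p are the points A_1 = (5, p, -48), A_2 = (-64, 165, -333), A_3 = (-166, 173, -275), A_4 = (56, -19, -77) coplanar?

Coplanarity ⇔ det[A_1A_2; A_1A_3; A_1A_4] = 0.
Expanding, this is linear in p: (-33072)p + (-496080) = 0.
So p = -15.

-15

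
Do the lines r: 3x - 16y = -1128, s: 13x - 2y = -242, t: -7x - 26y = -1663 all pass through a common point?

Lines aᵢx + bᵢy = cᵢ with pairwise distinct directions are concurrent exactly when det[aᵢ bᵢ cᵢ] = 0.
Here the determinant is 15150.
Nonzero, so no common point exists.

No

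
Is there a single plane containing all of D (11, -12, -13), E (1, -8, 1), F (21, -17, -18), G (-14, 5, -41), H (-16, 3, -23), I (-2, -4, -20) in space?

The plane through D, E, F has normal n = DE × DF = (50, 90, 10) and equation n·P = -660.
Checking the remaining points: n·G = -660, n·H = -760, n·I = -660.
Since n·H = -760 ≠ -660, H is off the plane and the points are not all coplanar.

No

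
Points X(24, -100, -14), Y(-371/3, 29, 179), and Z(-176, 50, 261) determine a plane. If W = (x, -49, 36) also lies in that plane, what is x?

Coplanarity requires XY · (XZ × XW) = 0.
XY = (-443/3, 129, 193), XZ = (-200, 150, 275); the triple product is linear in x with coefficient 6525 and constant term 128325.
Setting it to zero: x = -59/3.

-59/3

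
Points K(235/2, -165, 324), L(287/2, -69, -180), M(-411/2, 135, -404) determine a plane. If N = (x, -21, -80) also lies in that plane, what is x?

-23/2

The plane through K, L, M has equation 81312x + 181720y + 38808z = -7855848.
Substituting N: (81312)x + (-6920760) = -7855848, so x = -23/2.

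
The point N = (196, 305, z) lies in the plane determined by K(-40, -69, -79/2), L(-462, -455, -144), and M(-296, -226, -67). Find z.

185/2

Coplanarity requires KL · (KM × KN) = 0.
KL = (-422, -386, -209/2), KM = (-256, -157, -55/2); the triple product is linear in z with coefficient -32562 and constant term 3011985.
Setting it to zero: z = 185/2.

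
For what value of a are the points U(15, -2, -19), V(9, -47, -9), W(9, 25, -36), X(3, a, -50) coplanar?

44

Normal to plane UVW: n = (495, -162, -432); plane equation n·P = 15957.
Requiring n·X = 15957: (-162)a + (23085) = 15957.
So a = 44.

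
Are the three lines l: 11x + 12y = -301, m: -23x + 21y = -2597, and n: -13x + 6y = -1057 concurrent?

Yes

Intersecting l and m: solving the 2×2 system gives (x, y) = (49, -70).
Substitute into n: (-13)(49) + (6)(-70) = -1057.
This equals -1057, so (49, -70) lies on all three lines and they are concurrent.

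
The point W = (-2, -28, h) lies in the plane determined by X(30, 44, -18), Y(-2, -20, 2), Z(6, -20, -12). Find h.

A normal to the plane is n = XY × XZ = (896, -288, 512).
W lies in the plane iff n · XW = 0.
This gives (512)h + (1280) = 0, so h = -5/2.

-5/2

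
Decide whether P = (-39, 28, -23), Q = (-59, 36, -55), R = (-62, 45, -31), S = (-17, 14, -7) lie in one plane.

With P as base: PQ = (-20, 8, -32), PR = (-23, 17, -8), PS = (22, -14, 16).
PR × PS = (160, 192, -52).
PQ · (PR × PS) = 0.
The scalar triple product vanishes, so the four points are coplanar.

Yes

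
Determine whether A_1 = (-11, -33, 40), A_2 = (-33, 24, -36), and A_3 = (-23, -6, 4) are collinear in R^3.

No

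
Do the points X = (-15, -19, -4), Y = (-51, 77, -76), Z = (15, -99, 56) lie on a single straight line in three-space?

XY = (-36, 96, -72), XZ = (30, -80, 60).
Each component of XZ is -5/6 times the corresponding component of XY, so XZ = -5/6·XY and the points are collinear.

Yes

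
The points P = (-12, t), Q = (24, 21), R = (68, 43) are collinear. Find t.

Collinearity: (P − Q) must be parallel to (R − Q) = (44, 22).
Cross-multiplying the components: (t − 21)·(44) = (-36)·(22).
Solving gives t = 3.

3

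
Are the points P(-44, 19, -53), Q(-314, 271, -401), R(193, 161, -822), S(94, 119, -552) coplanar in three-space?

Yes

With P as base: PQ = (-270, 252, -348), PR = (237, 142, -769), PS = (138, 100, -499).
PR × PS = (6042, 12141, 4104).
PQ · (PR × PS) = 0.
The scalar triple product vanishes, so the four points are coplanar.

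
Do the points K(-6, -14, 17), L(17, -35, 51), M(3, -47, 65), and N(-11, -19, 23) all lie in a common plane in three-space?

A normal to the plane through K, L, M is n = KL × KM = (114, -798, -570).
The plane has equation n·P = 798. For N: n·N = 798.
Equal, so N lies in the plane and all four are coplanar.

Yes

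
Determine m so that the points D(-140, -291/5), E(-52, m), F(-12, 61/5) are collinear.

Collinearity: (E − D) must be parallel to (F − D) = (128, 352/5).
Cross-multiplying the components: (m − (-291/5))·(128) = (88)·(352/5).
Solving gives m = -49/5.

-49/5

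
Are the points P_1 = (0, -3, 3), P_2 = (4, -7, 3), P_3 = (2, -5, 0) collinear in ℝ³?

No

P_1P_2 = (4, -4, 0), P_1P_3 = (2, -2, -3).
Comparing components 2 and 3: (-4)(-3) − (0)(-2) = 12 ≠ 0, so P_1P_2 and P_1P_3 are not parallel and the points are not collinear.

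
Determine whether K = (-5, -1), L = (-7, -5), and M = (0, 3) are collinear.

KL = (-2, -4), KM = (5, 4).
det[KL; KM] = (-2)(4) − (-4)(5) = 12.
The determinant is nonzero, so they are not collinear.

No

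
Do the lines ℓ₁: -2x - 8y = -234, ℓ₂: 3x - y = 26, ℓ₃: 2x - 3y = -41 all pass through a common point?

Yes

Lines aᵢx + bᵢy = cᵢ with pairwise distinct directions are concurrent exactly when det[aᵢ bᵢ cᵢ] = 0.
Here the determinant is 0.
It vanishes, so the lines are concurrent at (17, 25).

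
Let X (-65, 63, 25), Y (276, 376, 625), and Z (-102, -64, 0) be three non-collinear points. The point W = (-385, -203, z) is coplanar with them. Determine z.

The plane through X, Y, Z has equation 68375x − 13675y − 31726z = -6099050.
Substituting W: (-31726)z + (-23548350) = -6099050, so z = -550.

-550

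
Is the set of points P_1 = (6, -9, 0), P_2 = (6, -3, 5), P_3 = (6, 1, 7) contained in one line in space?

P_1P_2 = (0, 6, 5), P_1P_3 = (0, 10, 7).
Comparing components 2 and 3: (6)(7) − (5)(10) = -8 ≠ 0, so P_1P_2 and P_1P_3 are not parallel and the points are not collinear.

No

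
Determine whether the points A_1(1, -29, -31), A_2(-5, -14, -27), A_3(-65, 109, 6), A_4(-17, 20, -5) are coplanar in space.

No

A normal to the plane through A_1, A_2, A_3 is n = A_1A_2 × A_1A_3 = (3, -42, 162).
The plane has equation n·P = -3801. For A_4: n·A_4 = -1701.
-1701 ≠ -3801, so A_4 is off the plane.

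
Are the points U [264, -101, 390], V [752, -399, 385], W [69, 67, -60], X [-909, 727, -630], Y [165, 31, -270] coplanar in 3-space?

Yes

The plane through U, V, W has normal n = UV × UW = (134940, 220575, 23874) and equation n·P = 22656945.
Checking the remaining points: n·X = 22656945, n·Y = 22656945.
All equal 22656945, so all 5 points lie in one plane.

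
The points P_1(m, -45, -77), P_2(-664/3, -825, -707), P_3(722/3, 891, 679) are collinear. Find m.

-34/3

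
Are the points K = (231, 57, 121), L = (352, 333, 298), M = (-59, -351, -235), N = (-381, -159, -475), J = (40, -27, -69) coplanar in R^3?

The plane through K, L, M has normal n = KL × KM = (-26040, -8254, 30672) and equation n·P = -2774406.
Checking the remaining points: n·N = -3335574, n·J = -2935110.
Since n·N = -3335574 ≠ -2774406, N is off the plane and the points are not all coplanar.

No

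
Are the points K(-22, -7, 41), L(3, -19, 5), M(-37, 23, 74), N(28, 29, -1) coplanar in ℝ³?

The four points are coplanar iff the 3×3 determinant with rows KL, KM, KN is zero.
Rows: (25, -12, -36), (-15, 30, 33), (50, 36, -42).
Expanding along the first row: (25)(-2448) − (-12)(-1020) + (-36)(-2040) = 0.
Zero determinant ⇒ coplanar.

Yes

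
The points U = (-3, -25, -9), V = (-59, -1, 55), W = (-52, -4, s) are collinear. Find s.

47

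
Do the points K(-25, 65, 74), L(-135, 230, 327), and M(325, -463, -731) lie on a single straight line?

No

KL = (-110, 165, 253), KM = (350, -528, -805).
Comparing components 2 and 3: (165)(-805) − (253)(-528) = 759 ≠ 0, so KL and KM are not parallel and the points are not collinear.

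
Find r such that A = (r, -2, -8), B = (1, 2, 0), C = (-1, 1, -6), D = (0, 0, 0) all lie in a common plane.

Coplanarity ⇔ det[AB; AC; AD] = 0.
Expanding, this is linear in r: (12)r + (36) = 0.
So r = -3.

-3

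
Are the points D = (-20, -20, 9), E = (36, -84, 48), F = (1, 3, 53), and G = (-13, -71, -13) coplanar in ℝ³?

A normal to the plane through D, E, F is n = DE × DF = (-3713, -1645, 2632).
The plane has equation n·P = 130848. For G: n·G = 130848.
Equal, so G lies in the plane and all four are coplanar.

Yes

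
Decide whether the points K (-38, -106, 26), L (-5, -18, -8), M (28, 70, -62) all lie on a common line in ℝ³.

No

KL = (33, 88, -34), KM = (66, 176, -88).
KL × KM = (-1760, 660, 0).
The cross product is nonzero, so the points do not lie on one line.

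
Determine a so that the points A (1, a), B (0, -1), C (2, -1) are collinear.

-1

Collinearity: (A − B) must be parallel to (C − B) = (2, 0).
Cross-multiplying the components: (a − (-1))·(2) = (1)·(0).
Solving gives a = -1.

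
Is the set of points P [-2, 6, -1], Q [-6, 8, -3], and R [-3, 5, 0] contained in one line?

No

PQ = (-4, 2, -2), PR = (-1, -1, 1).
PQ × PR = (0, 6, 6).
The cross product is nonzero, so the points do not lie on one line.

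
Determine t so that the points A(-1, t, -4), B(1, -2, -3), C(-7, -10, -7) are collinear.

Collinearity requires AB × AC = 0; each component is linear in t.
The x-component gives (4)t + (16) = 0, so t = -4.
The remaining components then also vanish.

-4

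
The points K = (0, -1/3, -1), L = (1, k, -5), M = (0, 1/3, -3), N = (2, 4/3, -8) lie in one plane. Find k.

Normal to plane KMN: n = (-4/3, -4, -4/3); plane equation n·P = 8/3.
Requiring n·L = 8/3: (-4)k + (16/3) = 8/3.
So k = 2/3.

2/3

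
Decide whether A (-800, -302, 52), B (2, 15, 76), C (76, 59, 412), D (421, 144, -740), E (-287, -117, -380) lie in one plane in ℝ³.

No

The plane through A, B, C has normal n = AB × AC = (105456, -267696, 11830) and equation n·P = -2905448.
Checking the remaining points: n·D = -2905448, n·E = -3440840.
Since n·E = -3440840 ≠ -2905448, E is off the plane and the points are not all coplanar.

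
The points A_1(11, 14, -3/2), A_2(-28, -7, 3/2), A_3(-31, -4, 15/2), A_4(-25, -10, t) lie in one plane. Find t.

Coplanarity ⇔ det[A_1A_2; A_1A_3; A_1A_4] = 0.
Expanding, this is linear in t: (-180)t + (-810) = 0.
So t = -9/2.

-9/2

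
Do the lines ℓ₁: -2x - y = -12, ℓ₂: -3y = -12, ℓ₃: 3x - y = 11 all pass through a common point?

The three lines meet at one point iff the augmented coefficient matrix [aᵢ bᵢ cᵢ] has rank < 3, i.e. its determinant vanishes.
Here the determinant is 18.
Nonzero, so no common point exists.

No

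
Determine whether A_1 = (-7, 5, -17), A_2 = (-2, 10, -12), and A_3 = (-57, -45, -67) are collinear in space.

Yes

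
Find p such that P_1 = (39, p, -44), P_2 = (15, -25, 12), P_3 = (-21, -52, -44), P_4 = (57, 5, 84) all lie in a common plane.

14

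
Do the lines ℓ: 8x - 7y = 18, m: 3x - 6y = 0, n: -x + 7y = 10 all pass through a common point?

Yes

Intersecting ℓ and m: solving the 2×2 system gives (x, y) = (4, 2).
Substitute into n: (-1)(4) + (7)(2) = 10.
This equals 10, so (4, 2) lies on all three lines and they are concurrent.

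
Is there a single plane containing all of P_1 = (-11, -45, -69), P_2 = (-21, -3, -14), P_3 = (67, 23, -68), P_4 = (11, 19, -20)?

Yes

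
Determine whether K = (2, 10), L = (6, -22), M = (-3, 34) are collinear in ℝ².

No

KL = (4, -32), KM = (-5, 24).
If collinear, KM would be a scalar multiple of KL. But (4)·(24) ≠ (-32)·(-5) (difference -64), so they are not parallel; the points are not collinear.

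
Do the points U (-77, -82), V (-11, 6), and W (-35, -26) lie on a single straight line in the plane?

Yes

UV = (66, 88), UW = (42, 56).
Twice the signed area of △UVW is (66)(56) − (88)(42) = 0.
The triangle is degenerate (zero area), so the points are collinear.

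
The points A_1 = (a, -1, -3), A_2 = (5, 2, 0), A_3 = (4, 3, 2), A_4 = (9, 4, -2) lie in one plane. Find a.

Coplanarity ⇔ det[A_1A_2; A_1A_3; A_1A_4] = 0.
Expanding, this is linear in a: (6)a + (-30) = 0.
So a = 5.

5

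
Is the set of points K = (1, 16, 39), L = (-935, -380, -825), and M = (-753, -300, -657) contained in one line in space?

No

KL = (-936, -396, -864), KM = (-754, -316, -696).
Comparing components 2 and 3: (-396)(-696) − (-864)(-316) = 2592 ≠ 0, so KL and KM are not parallel and the points are not collinear.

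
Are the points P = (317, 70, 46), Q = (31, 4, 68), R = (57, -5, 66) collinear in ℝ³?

No

PQ = (-286, -66, 22), PR = (-260, -75, 20).
PQ × PR = (330, 0, 4290).
The cross product is nonzero, so the points do not lie on one line.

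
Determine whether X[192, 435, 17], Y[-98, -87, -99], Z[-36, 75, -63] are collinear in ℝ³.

No

XY = (-290, -522, -116), XZ = (-228, -360, -80).
XY × XZ = (0, 3248, -14616).
The cross product is nonzero, so the points do not lie on one line.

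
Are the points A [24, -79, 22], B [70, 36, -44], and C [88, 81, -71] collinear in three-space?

No

AB = (46, 115, -66), AC = (64, 160, -93).
AB × AC = (-135, 54, 0).
The cross product is nonzero, so the points do not lie on one line.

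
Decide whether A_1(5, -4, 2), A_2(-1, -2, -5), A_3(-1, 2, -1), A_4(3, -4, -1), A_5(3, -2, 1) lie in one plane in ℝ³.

The plane through A_1, A_2, A_3 has normal n = A_1A_2 × A_1A_3 = (36, 24, -24) and equation n·P = 36.
Checking the remaining points: n·A_4 = 36, n·A_5 = 36.
All equal 36, so all 5 points lie in one plane.

Yes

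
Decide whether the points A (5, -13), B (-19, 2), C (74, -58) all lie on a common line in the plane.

No

AB = (-24, 15), AC = (69, -45).
det[AB; AC] = (-24)(-45) − (15)(69) = 45.
The determinant is nonzero, so they are not collinear.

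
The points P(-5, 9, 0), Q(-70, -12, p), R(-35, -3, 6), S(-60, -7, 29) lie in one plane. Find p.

Normal to plane PRS: n = (-252, 540, -180); plane equation n·X = 6120.
Requiring n·Q = 6120: (-180)p + (11160) = 6120.
So p = 28.

28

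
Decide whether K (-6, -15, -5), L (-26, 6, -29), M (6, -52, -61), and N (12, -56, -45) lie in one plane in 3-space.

No

A normal to the plane through K, L, M is n = KL × KM = (-2064, -1408, 488).
The plane has equation n·P = 31064. For N: n·N = 32120.
32120 ≠ 31064, so N is off the plane.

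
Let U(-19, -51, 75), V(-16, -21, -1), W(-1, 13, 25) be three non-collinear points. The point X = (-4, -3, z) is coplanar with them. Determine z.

Coplanarity requires UV · (UW × UX) = 0.
UV = (3, 30, -76), UW = (18, 64, -50); the triple product is linear in z with coefficient -348 and constant term 18096.
Setting it to zero: z = 52.

52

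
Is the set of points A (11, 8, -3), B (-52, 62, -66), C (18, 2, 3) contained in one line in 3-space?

AB = (-63, 54, -63), AC = (7, -6, 6).
Comparing components 2 and 3: (54)(6) − (-63)(-6) = -54 ≠ 0, so AB and AC are not parallel and the points are not collinear.

No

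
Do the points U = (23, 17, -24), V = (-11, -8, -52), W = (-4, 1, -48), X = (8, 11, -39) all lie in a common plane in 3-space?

The four points are coplanar iff the 3×3 determinant with rows UV, UW, UX is zero.
Rows: (-34, -25, -28), (-27, -16, -24), (-15, -6, -15).
Expanding along the first row: (-34)(96) − (-25)(45) + (-28)(-78) = 45.
Nonzero ⇒ not coplanar.

No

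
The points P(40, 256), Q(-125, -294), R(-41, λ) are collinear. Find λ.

The three points are collinear iff det[PQ; PR] = 0.
This determinant is linear in λ: (-165)λ + (-2310) = 0, so λ = -14.

-14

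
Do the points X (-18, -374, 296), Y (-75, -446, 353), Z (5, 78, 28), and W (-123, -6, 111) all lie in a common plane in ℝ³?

Yes

The four points are coplanar iff the 3×3 determinant with rows XY, XZ, XW is zero.
Rows: (-57, -72, 57), (23, 452, -268), (-105, 368, -185).
Expanding along the first row: (-57)(15004) − (-72)(-32395) + (57)(55924) = 0.
Zero determinant ⇒ coplanar.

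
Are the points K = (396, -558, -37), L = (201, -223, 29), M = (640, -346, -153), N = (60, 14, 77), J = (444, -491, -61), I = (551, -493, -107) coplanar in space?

The plane through K, L, M has normal n = KL × KM = (-52852, -6516, -123080) and equation n·P = -12739504.
Checking the remaining points: n·N = -12739504, n·J = -12759052, n·I = -12739504.
Since n·J = -12759052 ≠ -12739504, J is off the plane and the points are not all coplanar.

No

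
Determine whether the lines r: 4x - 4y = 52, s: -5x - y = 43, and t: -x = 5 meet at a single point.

Yes

Lines aᵢx + bᵢy = cᵢ with pairwise distinct directions are concurrent exactly when det[aᵢ bᵢ cᵢ] = 0.
Here the determinant is 0.
It vanishes, so the lines are concurrent at (-5, -18).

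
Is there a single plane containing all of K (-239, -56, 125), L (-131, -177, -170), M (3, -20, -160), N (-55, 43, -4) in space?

The four points are coplanar iff the 3×3 determinant with rows KL, KM, KN is zero.
Rows: (108, -121, -295), (242, 36, -285), (184, 99, -129).
Expanding along the first row: (108)(23571) − (-121)(21222) + (-295)(17334) = 0.
Zero determinant ⇒ coplanar.

Yes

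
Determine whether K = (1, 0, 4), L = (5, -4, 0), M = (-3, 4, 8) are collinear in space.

KL = (4, -4, -4), KM = (-4, 4, 4).
KL × KM = (0, 0, 0).
The cross product vanishes, so the three points are collinear.

Yes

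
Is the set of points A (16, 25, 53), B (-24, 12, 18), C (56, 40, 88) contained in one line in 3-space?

AB = (-40, -13, -35), AC = (40, 15, 35).
AB × AC = (70, 0, -80).
The cross product is nonzero, so the points do not lie on one line.

No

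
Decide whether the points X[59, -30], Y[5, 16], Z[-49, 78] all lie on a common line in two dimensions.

No

XY = (-54, 46), XZ = (-108, 108).
det[XY; XZ] = (-54)(108) − (46)(-108) = -864.
The determinant is nonzero, so they are not collinear.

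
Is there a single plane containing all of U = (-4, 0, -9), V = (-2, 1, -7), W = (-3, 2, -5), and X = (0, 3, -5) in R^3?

The four points are coplanar iff the 3×3 determinant with rows UV, UW, UX is zero.
Rows: (2, 1, 2), (1, 2, 4), (4, 3, 4).
Expanding along the first row: (2)(-4) − (1)(-12) + (2)(-5) = -6.
Nonzero ⇒ not coplanar.

No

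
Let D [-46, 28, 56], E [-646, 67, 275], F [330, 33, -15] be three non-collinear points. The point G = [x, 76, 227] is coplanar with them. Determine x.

-334

A normal to the plane is n = DE × DF = (-3864, 39744, -17664).
G lies in the plane iff n · DG = 0.
This gives (-3864)x + (-1290576) = 0, so x = -334.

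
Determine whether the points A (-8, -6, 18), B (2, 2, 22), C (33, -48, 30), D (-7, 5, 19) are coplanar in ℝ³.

Yes

With A as base: AB = (10, 8, 4), AC = (41, -42, 12), AD = (1, 11, 1).
AC × AD = (-174, -29, 493).
AB · (AC × AD) = 0.
The scalar triple product vanishes, so the four points are coplanar.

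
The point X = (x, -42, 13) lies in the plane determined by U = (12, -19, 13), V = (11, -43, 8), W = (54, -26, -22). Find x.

5

A normal to the plane is n = UV × UW = (805, -245, 1015).
X lies in the plane iff n · UX = 0.
This gives (805)x + (-4025) = 0, so x = 5.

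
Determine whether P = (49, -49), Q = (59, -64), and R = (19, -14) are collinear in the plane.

No

PQ = (10, -15), PR = (-30, 35).
det[PQ; PR] = (10)(35) − (-15)(-30) = -100.
The determinant is nonzero, so they are not collinear.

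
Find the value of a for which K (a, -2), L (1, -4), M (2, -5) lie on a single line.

-1

Collinearity: (K − L) must be parallel to (M − L) = (1, -1).
Cross-multiplying the components: (a − 1)·(-1) = (2)·(1).
Solving gives a = -1.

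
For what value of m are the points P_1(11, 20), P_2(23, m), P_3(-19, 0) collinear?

The three points are collinear iff det[P_1P_2; P_1P_3] = 0.
This determinant is linear in m: (30)m + (-840) = 0, so m = 28.

28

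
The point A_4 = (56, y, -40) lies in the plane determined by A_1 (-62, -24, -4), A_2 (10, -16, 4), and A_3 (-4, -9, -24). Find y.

5

The plane through A_1, A_2, A_3 has equation −280x + 1904y + 616z = -30800.
Substituting A_4: (1904)y + (-40320) = -30800, so y = 5.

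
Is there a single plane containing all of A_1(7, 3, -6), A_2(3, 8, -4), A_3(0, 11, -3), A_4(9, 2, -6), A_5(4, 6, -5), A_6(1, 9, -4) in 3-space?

Yes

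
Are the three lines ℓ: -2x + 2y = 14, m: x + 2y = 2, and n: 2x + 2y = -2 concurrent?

Yes

The three lines meet at one point iff the augmented coefficient matrix [aᵢ bᵢ cᵢ] has rank < 3, i.e. its determinant vanishes.
Here the determinant is 0.
It vanishes, so the lines are concurrent at (-4, 3).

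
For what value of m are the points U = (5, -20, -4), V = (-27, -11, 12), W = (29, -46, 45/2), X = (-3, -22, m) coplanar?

17/2

Coplanarity ⇔ det[UV; UW; UX] = 0.
Expanding, this is linear in m: (616)m + (-5236) = 0.
So m = 17/2.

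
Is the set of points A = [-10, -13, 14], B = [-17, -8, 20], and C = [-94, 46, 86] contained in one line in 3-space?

No

AB = (-7, 5, 6), AC = (-84, 59, 72).
AB × AC = (6, 0, 7).
The cross product is nonzero, so the points do not lie on one line.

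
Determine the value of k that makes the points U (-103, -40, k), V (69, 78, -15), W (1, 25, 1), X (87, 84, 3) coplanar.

-19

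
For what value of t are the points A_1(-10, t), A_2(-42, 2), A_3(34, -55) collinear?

-22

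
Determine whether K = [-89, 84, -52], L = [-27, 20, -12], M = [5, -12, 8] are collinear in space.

KL = (62, -64, 40), KM = (94, -96, 60).
Comparing components 3 and 1: (40)(94) − (62)(60) = 40 ≠ 0, so KL and KM are not parallel and the points are not collinear.

No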